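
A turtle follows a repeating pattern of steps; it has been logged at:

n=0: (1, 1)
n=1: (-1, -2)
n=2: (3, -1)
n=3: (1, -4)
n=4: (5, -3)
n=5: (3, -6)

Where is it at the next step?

Step-to-step displacements: (-2, -3), (+4, +1), (-2, -3), (+4, +1), (-2, -3) — a repeating cycle of length 2.
step 6: apply (+4, +1) → (7, -5)

(7, -5)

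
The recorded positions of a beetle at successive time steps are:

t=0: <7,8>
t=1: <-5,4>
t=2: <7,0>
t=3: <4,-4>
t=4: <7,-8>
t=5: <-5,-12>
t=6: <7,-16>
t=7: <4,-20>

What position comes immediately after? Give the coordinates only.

<7,-24>

The first coordinate repeats the cycle [7, -5, 7, 4] with period 4; step 8 mod 4 = 0, giving 7.
The second coordinate changes by -4 each step, so at step 8 it is 8 + 8·(-4) = -24.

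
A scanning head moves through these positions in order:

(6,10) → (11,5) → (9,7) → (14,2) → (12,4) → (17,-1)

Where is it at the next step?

The moves between consecutive positions are (+5,-5), (-2,+2), (+5,-5), (-2,+2), (+5,-5); they repeat the 2-cycle [(+5,-5), (-2,+2)].
step 6: apply (-2,+2) → (15,1)

(15,1)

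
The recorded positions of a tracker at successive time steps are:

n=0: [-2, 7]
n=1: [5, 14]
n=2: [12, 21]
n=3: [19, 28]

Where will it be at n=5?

[33, 42]

Constant displacement of [+7, +7] per step.
step 4: [19, 28] + [+7, +7] → [26, 35]
step 5: [26, 35] + [+7, +7] → [33, 42]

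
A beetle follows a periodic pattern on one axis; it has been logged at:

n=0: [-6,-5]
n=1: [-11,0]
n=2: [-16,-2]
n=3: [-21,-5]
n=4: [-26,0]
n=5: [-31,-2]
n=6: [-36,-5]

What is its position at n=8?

[-46,-2]

The first coordinate changes by -5 each step, so at step 8 it is -6 + 8·(-5) = -46.
The second coordinate repeats the cycle [-5, 0, -2] with period 3; step 8 mod 3 = 2, giving -2.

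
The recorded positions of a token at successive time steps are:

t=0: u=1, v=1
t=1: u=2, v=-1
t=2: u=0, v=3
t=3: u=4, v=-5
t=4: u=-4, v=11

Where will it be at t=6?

Consecutive displacements (+1,-2), (-2,+4), (+4,-8), (-8,+16) scale by a factor of -2 each step.
step 5: u=-4, v=11 + (+16,-32) → u=12, v=-21
step 6: u=12, v=-21 + (-32,+64) → u=-20, v=43

u=-20, v=43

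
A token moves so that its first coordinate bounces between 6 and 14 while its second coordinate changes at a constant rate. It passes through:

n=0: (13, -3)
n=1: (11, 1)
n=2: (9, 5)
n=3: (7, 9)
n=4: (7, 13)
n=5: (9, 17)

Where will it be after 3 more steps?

(13, 29)

The first coordinate reflects between 6 and 14, moving 2 per step.
  step 6: 9 → 11
  step 7: 11 → 13
  step 8: 13 → 13
The second coordinate changes by +4 each step: at step 8 it is 29.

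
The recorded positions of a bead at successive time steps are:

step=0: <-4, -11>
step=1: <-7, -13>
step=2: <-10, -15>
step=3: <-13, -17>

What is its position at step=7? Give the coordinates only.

<-25, -25>

Constant displacement of <-3, -2> per step.
step 4: <-13, -17> + <-3, -2> → <-16, -19>
step 5: <-16, -19> + <-3, -2> → <-19, -21>
step 6: <-19, -21> + <-3, -2> → <-22, -23>
step 7: <-22, -23> + <-3, -2> → <-25, -25>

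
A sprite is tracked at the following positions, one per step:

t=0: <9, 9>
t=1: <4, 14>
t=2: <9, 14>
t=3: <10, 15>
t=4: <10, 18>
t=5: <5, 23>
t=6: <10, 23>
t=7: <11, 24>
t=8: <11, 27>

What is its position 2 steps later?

Step-to-step displacements: <-5, +5>, <+5, +0>, <+1, +1>, <+0, +3>, <-5, +5>, <+5, +0>, <+1, +1>, <+0, +3> — a repeating cycle of length 4.
step 9: apply <-5, +5> → <6, 32>
step 10: apply <+5, +0> → <11, 32>

<11, 32>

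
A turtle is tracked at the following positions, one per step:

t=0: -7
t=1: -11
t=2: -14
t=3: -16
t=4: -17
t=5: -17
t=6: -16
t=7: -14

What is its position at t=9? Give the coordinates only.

Taking differences between consecutive positions: -4, -3, -2, -1, +0, +1, +2. These grow by +1 each step.
step 8: -14 + 3 → -11
step 9: -11 + 4 → -7

-7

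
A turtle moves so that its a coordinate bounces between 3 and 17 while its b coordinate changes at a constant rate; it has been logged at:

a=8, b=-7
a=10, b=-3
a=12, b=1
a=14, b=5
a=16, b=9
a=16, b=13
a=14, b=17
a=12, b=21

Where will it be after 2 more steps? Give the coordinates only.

a=8, b=29

The a coordinate travels 2 per step and bounces off the walls at 3 and 17.
  step 8: 12 → 10
  step 9: 10 → 8
The b coordinate changes by +4 each step: at step 9 it is 29.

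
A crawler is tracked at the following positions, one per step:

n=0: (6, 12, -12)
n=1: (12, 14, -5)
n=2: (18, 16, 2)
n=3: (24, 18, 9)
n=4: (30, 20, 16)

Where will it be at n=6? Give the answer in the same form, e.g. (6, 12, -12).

Constant displacement of (+6, +2, +7) per step.
step 5: (30, 20, 16) + (+6, +2, +7) → (36, 22, 23)
step 6: (36, 22, 23) + (+6, +2, +7) → (42, 24, 30)

(42, 24, 30)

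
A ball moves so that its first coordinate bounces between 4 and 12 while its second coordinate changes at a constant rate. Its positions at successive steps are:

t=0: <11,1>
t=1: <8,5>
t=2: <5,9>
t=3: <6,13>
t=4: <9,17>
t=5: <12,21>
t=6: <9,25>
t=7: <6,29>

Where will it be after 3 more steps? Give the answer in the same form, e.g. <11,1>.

<11,41>

The first coordinate travels 3 per step and bounces off the walls at 4 and 12.
  step 8: 6 → 5
  step 9: 5 → 8
  step 10: 8 → 11
The second coordinate changes by +4 each step: at step 10 it is 41.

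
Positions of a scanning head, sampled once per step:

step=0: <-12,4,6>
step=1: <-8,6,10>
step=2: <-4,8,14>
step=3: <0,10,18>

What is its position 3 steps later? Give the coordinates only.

The position changes by <+4,+2,+4> every step.
step 4: <0,10,18> + <+4,+2,+4> → <4,12,22>
step 5: <4,12,22> + <+4,+2,+4> → <8,14,26>
step 6: <8,14,26> + <+4,+2,+4> → <12,16,30>

<12,16,30>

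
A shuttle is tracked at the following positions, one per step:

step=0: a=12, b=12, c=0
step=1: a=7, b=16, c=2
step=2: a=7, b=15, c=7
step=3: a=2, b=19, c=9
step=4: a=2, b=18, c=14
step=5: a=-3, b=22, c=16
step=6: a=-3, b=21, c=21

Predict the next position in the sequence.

Differencing gives (-5, +4, +2), (+0, -1, +5), (-5, +4, +2), (+0, -1, +5), (-5, +4, +2), (+0, -1, +5). This is the pattern (-5, +4, +2), (+0, -1, +5) repeated.
step 7: apply (-5, +4, +2) → a=-8, b=25, c=23

a=-8, b=25, c=23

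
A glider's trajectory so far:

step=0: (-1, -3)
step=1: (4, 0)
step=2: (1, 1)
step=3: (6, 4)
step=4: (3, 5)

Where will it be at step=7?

(10, 12)

Differencing gives (+5, +3), (-3, +1), (+5, +3), (-3, +1). This is the pattern (+5, +3), (-3, +1) repeated.
step 5: apply (+5, +3) → (8, 8)
step 6: apply (-3, +1) → (5, 9)
step 7: apply (+5, +3) → (10, 12)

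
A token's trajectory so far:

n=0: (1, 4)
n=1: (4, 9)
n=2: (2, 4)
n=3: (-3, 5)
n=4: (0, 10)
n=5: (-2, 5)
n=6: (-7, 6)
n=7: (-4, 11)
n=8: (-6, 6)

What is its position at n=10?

(-8, 12)

Step-to-step displacements: (+3, +5), (-2, -5), (-5, +1), (+3, +5), (-2, -5), (-5, +1), (+3, +5), (-2, -5) — a repeating cycle of length 3.
step 9: apply (-5, +1) → (-11, 7)
step 10: apply (+3, +5) → (-8, 12)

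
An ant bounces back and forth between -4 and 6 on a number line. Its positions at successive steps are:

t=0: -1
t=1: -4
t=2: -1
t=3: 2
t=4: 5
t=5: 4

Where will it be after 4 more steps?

0

The value reflects between -4 and 6, moving 3 per step.
  step 6: 4 → 1
  step 7: 1 → -2
  step 8: -2 → -3
  step 9: -3 → 0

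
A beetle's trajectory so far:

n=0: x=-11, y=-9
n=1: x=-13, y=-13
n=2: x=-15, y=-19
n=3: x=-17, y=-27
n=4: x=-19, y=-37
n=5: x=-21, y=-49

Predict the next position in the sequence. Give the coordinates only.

Successive displacements: (-2, -4), (-2, -6), (-2, -8), (-2, -10), (-2, -12) — each changes by (+0, -2).
step 6: x=-21, y=-49 + (-2, -14) → x=-23, y=-63

x=-23, y=-63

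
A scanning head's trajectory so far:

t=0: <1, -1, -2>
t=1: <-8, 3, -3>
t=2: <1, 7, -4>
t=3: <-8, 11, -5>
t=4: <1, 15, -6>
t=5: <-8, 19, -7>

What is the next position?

First: cycles through 1, -8 every 2 steps. Step 6 lands at position 0 of the cycle → 1.
Second: linear, +4 per step → 23 at step 6.
Third: linear, -1 per step → -8 at step 6.

<1, 23, -8>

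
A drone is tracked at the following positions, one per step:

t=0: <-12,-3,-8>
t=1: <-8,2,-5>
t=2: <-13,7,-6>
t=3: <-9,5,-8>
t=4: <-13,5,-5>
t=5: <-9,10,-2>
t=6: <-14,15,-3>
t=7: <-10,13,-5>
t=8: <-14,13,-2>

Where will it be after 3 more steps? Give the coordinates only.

<-11,21,-2>

Step-to-step displacements: <+4,+5,+3>, <-5,+5,-1>, <+4,-2,-2>, <-4,+0,+3>, <+4,+5,+3>, <-5,+5,-1>, <+4,-2,-2>, <-4,+0,+3> — a repeating cycle of length 4.
step 9: apply <+4,+5,+3> → <-10,18,1>
step 10: apply <-5,+5,-1> → <-15,23,0>
step 11: apply <+4,-2,-2> → <-11,21,-2>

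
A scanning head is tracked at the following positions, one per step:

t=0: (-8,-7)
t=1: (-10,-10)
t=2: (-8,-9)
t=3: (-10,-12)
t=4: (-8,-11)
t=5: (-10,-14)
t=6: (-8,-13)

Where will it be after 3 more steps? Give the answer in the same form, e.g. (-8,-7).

(-10,-18)

The moves between consecutive positions are (-2,-3), (+2,+1), (-2,-3), (+2,+1), (-2,-3), (+2,+1); they repeat the 2-cycle [(-2,-3), (+2,+1)].
step 7: apply (-2,-3) → (-10,-16)
step 8: apply (+2,+1) → (-8,-15)
step 9: apply (-2,-3) → (-10,-18)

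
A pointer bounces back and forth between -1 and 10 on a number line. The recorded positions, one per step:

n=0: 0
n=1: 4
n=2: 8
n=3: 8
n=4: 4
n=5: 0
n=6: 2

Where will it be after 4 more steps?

The value travels 4 per step and bounces off the walls at -1 and 10.
  step 7: 2 → 6
  step 8: 6 → 10
  step 9: 10 → 6
  step 10: 6 → 2

2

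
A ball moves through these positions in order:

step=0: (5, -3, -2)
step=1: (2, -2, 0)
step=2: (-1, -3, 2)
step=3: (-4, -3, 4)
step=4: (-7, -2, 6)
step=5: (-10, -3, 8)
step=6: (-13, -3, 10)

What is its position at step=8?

First: linear, -3 per step → -19 at step 8.
Second: cycles through -3, -2, -3 every 3 steps. Step 8 lands at position 2 of the cycle → -3.
Third: linear, +2 per step → 14 at step 8.

(-19, -3, 14)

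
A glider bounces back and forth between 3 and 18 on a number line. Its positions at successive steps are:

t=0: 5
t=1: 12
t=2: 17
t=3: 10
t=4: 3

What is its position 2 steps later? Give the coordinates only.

The value reflects between 3 and 18, moving 7 per step.
  step 5: 3 → 10
  step 6: 10 → 17

17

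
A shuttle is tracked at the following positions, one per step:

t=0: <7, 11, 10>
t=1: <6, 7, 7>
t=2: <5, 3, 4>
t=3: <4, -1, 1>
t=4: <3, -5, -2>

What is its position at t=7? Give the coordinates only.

Each step adds <-1, -4, -3> to the position.
step 5: <3, -5, -2> + <-1, -4, -3> → <2, -9, -5>
step 6: <2, -9, -5> + <-1, -4, -3> → <1, -13, -8>
step 7: <1, -13, -8> + <-1, -4, -3> → <0, -17, -11>

<0, -17, -11>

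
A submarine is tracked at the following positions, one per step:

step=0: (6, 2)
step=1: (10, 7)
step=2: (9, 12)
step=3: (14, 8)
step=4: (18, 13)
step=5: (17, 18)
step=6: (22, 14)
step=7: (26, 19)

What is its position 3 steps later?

(34, 25)

The moves between consecutive positions are (+4, +5), (-1, +5), (+5, -4), (+4, +5), (-1, +5), (+5, -4), (+4, +5); they repeat the 3-cycle [(+4, +5), (-1, +5), (+5, -4)].
step 8: apply (-1, +5) → (25, 24)
step 9: apply (+5, -4) → (30, 20)
step 10: apply (+4, +5) → (34, 25)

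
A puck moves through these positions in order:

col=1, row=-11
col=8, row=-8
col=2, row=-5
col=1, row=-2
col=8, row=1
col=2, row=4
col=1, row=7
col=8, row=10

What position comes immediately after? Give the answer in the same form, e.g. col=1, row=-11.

col=2, row=13

Col: cycles through 1, 8, 2 every 3 steps. Step 8 lands at position 2 of the cycle → 2.
Row: linear, +3 per step → 13 at step 8.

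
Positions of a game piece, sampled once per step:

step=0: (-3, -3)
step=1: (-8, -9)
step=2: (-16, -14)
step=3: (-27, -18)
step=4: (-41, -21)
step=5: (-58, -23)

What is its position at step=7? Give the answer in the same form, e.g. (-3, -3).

Taking differences between consecutive positions: (-5, -6), (-8, -5), (-11, -4), (-14, -3), (-17, -2). These grow by (-3, +1) each step.
step 6: (-58, -23) + (-20, -1) → (-78, -24)
step 7: (-78, -24) + (-23, +0) → (-101, -24)

(-101, -24)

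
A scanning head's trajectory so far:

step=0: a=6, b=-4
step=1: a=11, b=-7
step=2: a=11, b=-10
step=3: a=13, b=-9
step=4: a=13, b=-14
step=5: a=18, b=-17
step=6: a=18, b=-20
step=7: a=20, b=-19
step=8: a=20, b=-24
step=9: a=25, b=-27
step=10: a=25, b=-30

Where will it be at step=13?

The moves between consecutive positions are (+5, -3), (+0, -3), (+2, +1), (+0, -5), (+5, -3), (+0, -3), (+2, +1), (+0, -5), (+5, -3), (+0, -3); they repeat the 4-cycle [(+5, -3), (+0, -3), (+2, +1), (+0, -5)].
step 11: apply (+2, +1) → a=27, b=-29
step 12: apply (+0, -5) → a=27, b=-34
step 13: apply (+5, -3) → a=32, b=-37

a=32, b=-37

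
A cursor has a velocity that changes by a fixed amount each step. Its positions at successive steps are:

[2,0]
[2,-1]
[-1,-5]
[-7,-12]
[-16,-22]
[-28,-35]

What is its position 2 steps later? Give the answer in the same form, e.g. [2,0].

First differences are [+0,-1], [-3,-4], [-6,-7], [-9,-10], [-12,-13]; their common second difference is [-3,-3] (constant acceleration).
step 6: [-28,-35] + [-15,-16] → [-43,-51]
step 7: [-43,-51] + [-18,-19] → [-61,-70]

[-61,-70]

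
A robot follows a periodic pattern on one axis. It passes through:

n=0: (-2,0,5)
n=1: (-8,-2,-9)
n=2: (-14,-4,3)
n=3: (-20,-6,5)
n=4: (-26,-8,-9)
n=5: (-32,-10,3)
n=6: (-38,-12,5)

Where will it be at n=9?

(-56,-18,5)

First: linear, -6 per step → -56 at step 9.
Second: linear, -2 per step → -18 at step 9.
Third: cycles through 5, -9, 3 every 3 steps. Step 9 lands at position 0 of the cycle → 5.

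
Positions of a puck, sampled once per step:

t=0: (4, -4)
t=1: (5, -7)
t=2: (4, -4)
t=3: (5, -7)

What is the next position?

(4, -4)

The jumps are (+1, -3), (-1, +3), (+1, -3) — a geometric progression with ratio -1.
step 4: (5, -7) + (-1, +3) → (4, -4)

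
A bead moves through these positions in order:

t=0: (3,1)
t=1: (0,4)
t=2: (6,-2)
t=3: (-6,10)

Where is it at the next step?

(18,-14)

The jumps are (-3,+3), (+6,-6), (-12,+12) — a geometric progression with ratio -2.
step 4: (-6,10) + (+24,-24) → (18,-14)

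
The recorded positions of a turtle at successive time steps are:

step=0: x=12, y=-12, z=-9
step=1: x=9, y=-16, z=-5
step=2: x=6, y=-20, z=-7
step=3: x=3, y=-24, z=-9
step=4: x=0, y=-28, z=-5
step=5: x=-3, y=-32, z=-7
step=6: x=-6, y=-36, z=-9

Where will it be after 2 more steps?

The x coordinate changes by -3 each step, so at step 8 it is 12 + 8·(-3) = -12.
The y coordinate changes by -4 each step, so at step 8 it is -12 + 8·(-4) = -44.
The z coordinate repeats the cycle [-9, -5, -7] with period 3; step 8 mod 3 = 2, giving -7.

x=-12, y=-44, z=-7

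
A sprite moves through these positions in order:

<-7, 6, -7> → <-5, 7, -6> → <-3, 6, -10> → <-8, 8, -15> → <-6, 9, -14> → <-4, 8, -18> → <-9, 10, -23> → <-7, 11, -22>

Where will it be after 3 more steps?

Step-to-step displacements: <+2, +1, +1>, <+2, -1, -4>, <-5, +2, -5>, <+2, +1, +1>, <+2, -1, -4>, <-5, +2, -5>, <+2, +1, +1> — a repeating cycle of length 3.
step 8: apply <+2, -1, -4> → <-5, 10, -26>
step 9: apply <-5, +2, -5> → <-10, 12, -31>
step 10: apply <+2, +1, +1> → <-8, 13, -30>

<-8, 13, -30>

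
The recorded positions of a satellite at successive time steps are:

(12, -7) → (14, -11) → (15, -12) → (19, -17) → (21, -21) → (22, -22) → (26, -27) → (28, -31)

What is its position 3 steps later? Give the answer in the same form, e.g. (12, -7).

The moves between consecutive positions are (+2, -4), (+1, -1), (+4, -5), (+2, -4), (+1, -1), (+4, -5), (+2, -4); they repeat the 3-cycle [(+2, -4), (+1, -1), (+4, -5)].
step 8: apply (+1, -1) → (29, -32)
step 9: apply (+4, -5) → (33, -37)
step 10: apply (+2, -4) → (35, -41)

(35, -41)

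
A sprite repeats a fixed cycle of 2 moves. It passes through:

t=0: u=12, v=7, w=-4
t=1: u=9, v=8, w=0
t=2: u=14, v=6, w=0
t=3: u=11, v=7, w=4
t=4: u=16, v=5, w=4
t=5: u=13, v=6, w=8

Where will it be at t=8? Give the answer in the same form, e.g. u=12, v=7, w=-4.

u=20, v=3, w=12

The moves between consecutive positions are (-3, +1, +4), (+5, -2, +0), (-3, +1, +4), (+5, -2, +0), (-3, +1, +4); they repeat the 2-cycle [(-3, +1, +4), (+5, -2, +0)].
step 6: apply (+5, -2, +0) → u=18, v=4, w=8
step 7: apply (-3, +1, +4) → u=15, v=5, w=12
step 8: apply (+5, -2, +0) → u=20, v=3, w=12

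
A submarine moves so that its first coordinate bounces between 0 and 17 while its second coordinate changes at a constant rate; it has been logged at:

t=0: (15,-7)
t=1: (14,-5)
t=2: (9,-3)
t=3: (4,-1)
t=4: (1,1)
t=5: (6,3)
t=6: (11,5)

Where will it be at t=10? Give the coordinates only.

The first coordinate travels 5 per step and bounces off the walls at 0 and 17.
  step 7: 11 → 16
  step 8: 16 → 13
  step 9: 13 → 8
  step 10: 8 → 3
The second coordinate changes by +2 each step: at step 10 it is 13.

(3,13)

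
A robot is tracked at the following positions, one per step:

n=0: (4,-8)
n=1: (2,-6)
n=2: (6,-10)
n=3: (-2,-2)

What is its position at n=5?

Consecutive displacements (-2,+2), (+4,-4), (-8,+8) scale by a factor of -2 each step.
step 4: (-2,-2) + (+16,-16) → (14,-18)
step 5: (14,-18) + (-32,+32) → (-18,14)

(-18,14)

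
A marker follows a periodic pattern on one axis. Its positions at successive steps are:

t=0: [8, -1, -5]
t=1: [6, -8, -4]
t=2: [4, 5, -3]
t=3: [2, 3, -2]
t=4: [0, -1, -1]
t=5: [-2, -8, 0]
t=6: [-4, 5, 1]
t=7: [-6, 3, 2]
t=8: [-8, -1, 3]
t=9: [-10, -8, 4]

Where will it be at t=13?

[-18, -8, 8]

First: linear, -2 per step → -18 at step 13.
Second: cycles through -1, -8, 5, 3 every 4 steps. Step 13 lands at position 1 of the cycle → -8.
Third: linear, +1 per step → 8 at step 13.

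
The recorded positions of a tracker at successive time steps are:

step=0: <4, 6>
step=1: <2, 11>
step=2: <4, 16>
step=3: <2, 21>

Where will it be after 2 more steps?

The first coordinate repeats the cycle [4, 2] with period 2; step 5 mod 2 = 1, giving 2.
The second coordinate changes by +5 each step, so at step 5 it is 6 + 5·(5) = 31.

<2, 31>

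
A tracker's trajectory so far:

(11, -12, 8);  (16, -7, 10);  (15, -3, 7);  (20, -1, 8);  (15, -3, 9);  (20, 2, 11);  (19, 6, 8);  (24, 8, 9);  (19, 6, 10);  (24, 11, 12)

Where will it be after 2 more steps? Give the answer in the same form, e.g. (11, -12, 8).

(28, 17, 10)

Differencing gives (+5, +5, +2), (-1, +4, -3), (+5, +2, +1), (-5, -2, +1), (+5, +5, +2), (-1, +4, -3), (+5, +2, +1), (-5, -2, +1), (+5, +5, +2). This is the pattern (+5, +5, +2), (-1, +4, -3), (+5, +2, +1), (-5, -2, +1) repeated.
step 10: apply (-1, +4, -3) → (23, 15, 9)
step 11: apply (+5, +2, +1) → (28, 17, 10)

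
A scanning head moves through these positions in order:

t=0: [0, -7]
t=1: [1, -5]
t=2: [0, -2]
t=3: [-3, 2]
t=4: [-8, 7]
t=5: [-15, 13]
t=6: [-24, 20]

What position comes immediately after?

[-35, 28]

Taking differences between consecutive positions: [+1, +2], [-1, +3], [-3, +4], [-5, +5], [-7, +6], [-9, +7]. These grow by [-2, +1] each step.
step 7: [-24, 20] + [-11, +8] → [-35, 28]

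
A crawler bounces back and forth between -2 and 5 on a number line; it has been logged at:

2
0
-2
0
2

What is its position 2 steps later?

The value travels 2 per step and bounces off the walls at -2 and 5.
  step 5: 2 → 4
  step 6: 4 → 4

4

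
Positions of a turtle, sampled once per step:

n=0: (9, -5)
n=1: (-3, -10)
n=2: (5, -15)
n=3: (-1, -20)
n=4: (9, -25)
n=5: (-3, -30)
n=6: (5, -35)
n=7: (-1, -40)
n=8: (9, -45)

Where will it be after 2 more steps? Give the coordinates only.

First: cycles through 9, -3, 5, -1 every 4 steps. Step 10 lands at position 2 of the cycle → 5.
Second: linear, -5 per step → -55 at step 10.

(5, -55)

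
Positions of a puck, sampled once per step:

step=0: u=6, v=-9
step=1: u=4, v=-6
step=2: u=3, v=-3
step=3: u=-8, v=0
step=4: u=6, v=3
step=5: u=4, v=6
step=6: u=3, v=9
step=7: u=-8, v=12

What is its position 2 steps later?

The u coordinate repeats the cycle [6, 4, 3, -8] with period 4; step 9 mod 4 = 1, giving 4.
The v coordinate changes by +3 each step, so at step 9 it is -9 + 9·(3) = 18.

u=4, v=18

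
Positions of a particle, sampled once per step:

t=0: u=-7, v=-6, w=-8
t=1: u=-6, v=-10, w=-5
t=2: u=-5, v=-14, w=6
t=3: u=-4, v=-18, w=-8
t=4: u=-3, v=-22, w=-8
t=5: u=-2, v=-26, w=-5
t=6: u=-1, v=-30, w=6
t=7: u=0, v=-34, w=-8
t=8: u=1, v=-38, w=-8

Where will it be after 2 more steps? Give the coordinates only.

U: linear, +1 per step → 3 at step 10.
V: linear, -4 per step → -46 at step 10.
W: cycles through -8, -5, 6, -8 every 4 steps. Step 10 lands at position 2 of the cycle → 6.

u=3, v=-46, w=6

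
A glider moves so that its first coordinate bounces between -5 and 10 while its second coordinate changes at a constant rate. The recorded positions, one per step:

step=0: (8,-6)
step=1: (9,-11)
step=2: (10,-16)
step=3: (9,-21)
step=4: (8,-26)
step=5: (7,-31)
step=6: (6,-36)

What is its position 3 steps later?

(3,-51)

The first coordinate reflects between -5 and 10, moving 1 per step.
  step 7: 6 → 5
  step 8: 5 → 4
  step 9: 4 → 3
The second coordinate changes by -5 each step: at step 9 it is -51.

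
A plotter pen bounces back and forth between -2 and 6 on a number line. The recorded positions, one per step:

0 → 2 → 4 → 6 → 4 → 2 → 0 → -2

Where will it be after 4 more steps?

6

The value reflects between -2 and 6, moving 2 per step.
  step 8: -2 → 0
  step 9: 0 → 2
  step 10: 2 → 4
  step 11: 4 → 6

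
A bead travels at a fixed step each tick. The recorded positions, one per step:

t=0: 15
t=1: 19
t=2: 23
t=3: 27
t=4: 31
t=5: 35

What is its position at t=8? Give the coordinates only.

47

Each step adds +4 to the position.
step 6: 35 + 4 → 39
step 7: 39 + 4 → 43
step 8: 43 + 4 → 47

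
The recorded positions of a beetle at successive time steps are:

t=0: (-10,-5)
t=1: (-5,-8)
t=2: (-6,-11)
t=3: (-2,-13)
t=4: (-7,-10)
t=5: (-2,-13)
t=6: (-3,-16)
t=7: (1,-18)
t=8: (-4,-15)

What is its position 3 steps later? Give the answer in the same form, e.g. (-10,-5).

(4,-23)

Differencing gives (+5,-3), (-1,-3), (+4,-2), (-5,+3), (+5,-3), (-1,-3), (+4,-2), (-5,+3). This is the pattern (+5,-3), (-1,-3), (+4,-2), (-5,+3) repeated.
step 9: apply (+5,-3) → (1,-18)
step 10: apply (-1,-3) → (0,-21)
step 11: apply (+4,-2) → (4,-23)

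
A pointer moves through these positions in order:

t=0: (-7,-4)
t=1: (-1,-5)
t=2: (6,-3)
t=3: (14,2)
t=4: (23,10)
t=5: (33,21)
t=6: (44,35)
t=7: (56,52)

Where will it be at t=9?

Successive displacements: (+6,-1), (+7,+2), (+8,+5), (+9,+8), (+10,+11), (+11,+14), (+12,+17) — each changes by (+1,+3).
step 8: (56,52) + (+13,+20) → (69,72)
step 9: (69,72) + (+14,+23) → (83,95)

(83,95)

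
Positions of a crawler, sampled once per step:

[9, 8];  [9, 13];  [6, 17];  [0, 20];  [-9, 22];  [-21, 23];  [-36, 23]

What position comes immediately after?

First differences are [+0, +5], [-3, +4], [-6, +3], [-9, +2], [-12, +1], [-15, +0]; their common second difference is [-3, -1] (constant acceleration).
step 7: [-36, 23] + [-18, -1] → [-54, 22]

[-54, 22]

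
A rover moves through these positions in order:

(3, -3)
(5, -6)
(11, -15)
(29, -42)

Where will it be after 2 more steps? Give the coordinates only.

The jumps are (+2, -3), (+6, -9), (+18, -27) — a geometric progression with ratio 3.
step 4: (29, -42) + (+54, -81) → (83, -123)
step 5: (83, -123) + (+162, -243) → (245, -366)

(245, -366)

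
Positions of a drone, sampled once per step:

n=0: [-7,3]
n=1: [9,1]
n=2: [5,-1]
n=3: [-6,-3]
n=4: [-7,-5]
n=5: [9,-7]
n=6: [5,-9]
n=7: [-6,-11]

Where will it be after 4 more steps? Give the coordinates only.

The first coordinate repeats the cycle [-7, 9, 5, -6] with period 4; step 11 mod 4 = 3, giving -6.
The second coordinate changes by -2 each step, so at step 11 it is 3 + 11·(-2) = -19.

[-6,-19]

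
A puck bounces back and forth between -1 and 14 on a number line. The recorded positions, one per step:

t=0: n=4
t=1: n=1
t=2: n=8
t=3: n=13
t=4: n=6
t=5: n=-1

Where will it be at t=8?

n=8

The value travels 7 per step and bounces off the walls at -1 and 14.
  step 6: -1 → 6
  step 7: 6 → 13
  step 8: 13 → 8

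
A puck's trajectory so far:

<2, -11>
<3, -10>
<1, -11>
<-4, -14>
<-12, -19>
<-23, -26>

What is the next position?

<-37, -35>

First differences are <+1, +1>, <-2, -1>, <-5, -3>, <-8, -5>, <-11, -7>; their common second difference is <-3, -2> (constant acceleration).
step 6: <-23, -26> + <-14, -9> → <-37, -35>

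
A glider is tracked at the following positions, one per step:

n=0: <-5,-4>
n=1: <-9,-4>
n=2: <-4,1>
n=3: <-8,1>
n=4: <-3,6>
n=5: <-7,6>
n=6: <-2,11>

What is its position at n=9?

<-5,16>

Step-to-step displacements: <-4,+0>, <+5,+5>, <-4,+0>, <+5,+5>, <-4,+0>, <+5,+5> — a repeating cycle of length 2.
step 7: apply <-4,+0> → <-6,11>
step 8: apply <+5,+5> → <-1,16>
step 9: apply <-4,+0> → <-5,16>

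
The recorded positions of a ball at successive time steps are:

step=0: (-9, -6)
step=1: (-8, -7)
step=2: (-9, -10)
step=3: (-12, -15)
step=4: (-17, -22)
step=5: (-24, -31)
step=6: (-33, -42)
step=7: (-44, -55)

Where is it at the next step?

Taking differences between consecutive positions: (+1, -1), (-1, -3), (-3, -5), (-5, -7), (-7, -9), (-9, -11), (-11, -13). These grow by (-2, -2) each step.
step 8: (-44, -55) + (-13, -15) → (-57, -70)

(-57, -70)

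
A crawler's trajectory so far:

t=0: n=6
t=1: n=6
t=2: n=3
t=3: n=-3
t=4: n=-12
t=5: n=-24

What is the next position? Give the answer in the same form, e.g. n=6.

First differences are +0, -3, -6, -9, -12; their common second difference is -3 (constant acceleration).
step 6: -24 − 15 → n=-39

n=-39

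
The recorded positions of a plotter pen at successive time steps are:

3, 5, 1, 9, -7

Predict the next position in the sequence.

25

The jumps are +2, -4, +8, -16 — a geometric progression with ratio -2.
step 5: -7 + 32 → 25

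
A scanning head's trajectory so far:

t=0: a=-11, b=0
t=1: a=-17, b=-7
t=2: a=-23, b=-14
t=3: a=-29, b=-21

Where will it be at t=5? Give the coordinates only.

a=-41, b=-35

Constant displacement of (-6, -7) per step.
step 4: a=-29, b=-21 + (-6, -7) → a=-35, b=-28
step 5: a=-35, b=-28 + (-6, -7) → a=-41, b=-35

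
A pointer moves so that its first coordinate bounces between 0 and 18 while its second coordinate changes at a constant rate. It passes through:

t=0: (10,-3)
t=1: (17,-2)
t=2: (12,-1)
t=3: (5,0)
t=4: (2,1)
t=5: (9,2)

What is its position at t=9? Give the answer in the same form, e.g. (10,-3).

The first coordinate travels 7 per step and bounces off the walls at 0 and 18.
  step 6: 9 → 16
  step 7: 16 → 13
  step 8: 13 → 6
  step 9: 6 → 1
The second coordinate changes by +1 each step: at step 9 it is 6.

(1,6)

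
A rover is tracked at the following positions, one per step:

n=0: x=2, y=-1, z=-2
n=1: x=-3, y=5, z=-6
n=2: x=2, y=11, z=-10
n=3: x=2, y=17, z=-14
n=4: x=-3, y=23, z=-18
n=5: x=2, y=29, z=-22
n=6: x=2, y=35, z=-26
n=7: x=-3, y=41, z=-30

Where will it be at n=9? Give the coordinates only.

x=2, y=53, z=-38

X: cycles through 2, -3, 2 every 3 steps. Step 9 lands at position 0 of the cycle → 2.
Y: linear, +6 per step → 53 at step 9.
Z: linear, -4 per step → -38 at step 9.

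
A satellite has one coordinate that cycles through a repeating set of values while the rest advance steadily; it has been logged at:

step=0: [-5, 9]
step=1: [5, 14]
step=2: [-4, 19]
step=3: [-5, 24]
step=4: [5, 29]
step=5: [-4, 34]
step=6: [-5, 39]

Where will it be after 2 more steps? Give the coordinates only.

First: cycles through -5, 5, -4 every 3 steps. Step 8 lands at position 2 of the cycle → -4.
Second: linear, +5 per step → 49 at step 8.

[-4, 49]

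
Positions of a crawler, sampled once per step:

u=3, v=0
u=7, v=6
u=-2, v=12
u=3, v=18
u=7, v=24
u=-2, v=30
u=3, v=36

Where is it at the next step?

u=7, v=42

The u coordinate repeats the cycle [3, 7, -2] with period 3; step 7 mod 3 = 1, giving 7.
The v coordinate changes by +6 each step, so at step 7 it is 0 + 7·(6) = 42.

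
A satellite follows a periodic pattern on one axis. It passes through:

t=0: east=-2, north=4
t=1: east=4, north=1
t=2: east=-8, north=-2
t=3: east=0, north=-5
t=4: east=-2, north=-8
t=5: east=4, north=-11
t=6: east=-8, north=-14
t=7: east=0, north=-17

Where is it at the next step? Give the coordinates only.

The east coordinate repeats the cycle [-2, 4, -8, 0] with period 4; step 8 mod 4 = 0, giving -2.
The north coordinate changes by -3 each step, so at step 8 it is 4 + 8·(-3) = -20.

east=-2, north=-20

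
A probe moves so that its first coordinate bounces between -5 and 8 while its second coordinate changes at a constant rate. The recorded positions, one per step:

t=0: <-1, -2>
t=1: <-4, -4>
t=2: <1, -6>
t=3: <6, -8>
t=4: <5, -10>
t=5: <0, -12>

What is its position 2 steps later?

<0, -16>

The first coordinate reflects between -5 and 8, moving 5 per step.
  step 6: 0 → -5
  step 7: -5 → 0
The second coordinate changes by -2 each step: at step 7 it is -16.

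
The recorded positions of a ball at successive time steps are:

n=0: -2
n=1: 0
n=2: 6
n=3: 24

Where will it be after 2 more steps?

The jumps are +2, +6, +18 — a geometric progression with ratio 3.
step 4: 24 + 54 → 78
step 5: 78 + 162 → 240

240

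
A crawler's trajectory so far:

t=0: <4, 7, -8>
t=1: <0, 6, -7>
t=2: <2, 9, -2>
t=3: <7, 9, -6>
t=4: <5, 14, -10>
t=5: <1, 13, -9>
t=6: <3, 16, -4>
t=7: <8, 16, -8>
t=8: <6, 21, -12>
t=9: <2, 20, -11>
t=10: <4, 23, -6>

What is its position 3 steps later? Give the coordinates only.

Step-to-step displacements: <-4, -1, +1>, <+2, +3, +5>, <+5, +0, -4>, <-2, +5, -4>, <-4, -1, +1>, <+2, +3, +5>, <+5, +0, -4>, <-2, +5, -4>, <-4, -1, +1>, <+2, +3, +5> — a repeating cycle of length 4.
step 11: apply <+5, +0, -4> → <9, 23, -10>
step 12: apply <-2, +5, -4> → <7, 28, -14>
step 13: apply <-4, -1, +1> → <3, 27, -13>

<3, 27, -13>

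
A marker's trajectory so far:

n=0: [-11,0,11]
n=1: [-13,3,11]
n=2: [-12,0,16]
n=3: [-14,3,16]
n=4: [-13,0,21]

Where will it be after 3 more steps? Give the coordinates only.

[-16,3,26]

The moves between consecutive positions are [-2,+3,+0], [+1,-3,+5], [-2,+3,+0], [+1,-3,+5]; they repeat the 2-cycle [[-2,+3,+0], [+1,-3,+5]].
step 5: apply [-2,+3,+0] → [-15,3,21]
step 6: apply [+1,-3,+5] → [-14,0,26]
step 7: apply [-2,+3,+0] → [-16,3,26]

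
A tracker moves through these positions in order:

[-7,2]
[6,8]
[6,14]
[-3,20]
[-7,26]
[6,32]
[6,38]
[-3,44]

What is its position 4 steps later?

[-3,68]

The first coordinate repeats the cycle [-7, 6, 6, -3] with period 4; step 11 mod 4 = 3, giving -3.
The second coordinate changes by +6 each step, so at step 11 it is 2 + 11·(6) = 68.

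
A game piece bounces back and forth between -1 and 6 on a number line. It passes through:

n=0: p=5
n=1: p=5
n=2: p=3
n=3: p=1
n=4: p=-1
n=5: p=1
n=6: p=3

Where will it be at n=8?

The value travels 2 per step and bounces off the walls at -1 and 6.
  step 7: 3 → 5
  step 8: 5 → 5

p=5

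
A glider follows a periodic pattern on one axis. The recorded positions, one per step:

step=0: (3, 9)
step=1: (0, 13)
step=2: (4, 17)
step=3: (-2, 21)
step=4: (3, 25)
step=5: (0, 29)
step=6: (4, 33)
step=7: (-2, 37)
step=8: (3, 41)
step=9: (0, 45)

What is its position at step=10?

First: cycles through 3, 0, 4, -2 every 4 steps. Step 10 lands at position 2 of the cycle → 4.
Second: linear, +4 per step → 49 at step 10.

(4, 49)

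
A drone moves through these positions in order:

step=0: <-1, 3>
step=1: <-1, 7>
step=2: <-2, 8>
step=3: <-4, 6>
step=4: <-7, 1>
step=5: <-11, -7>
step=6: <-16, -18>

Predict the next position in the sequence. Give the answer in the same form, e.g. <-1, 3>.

First differences are <+0, +4>, <-1, +1>, <-2, -2>, <-3, -5>, <-4, -8>, <-5, -11>; their common second difference is <-1, -3> (constant acceleration).
step 7: <-16, -18> + <-6, -14> → <-22, -32>

<-22, -32>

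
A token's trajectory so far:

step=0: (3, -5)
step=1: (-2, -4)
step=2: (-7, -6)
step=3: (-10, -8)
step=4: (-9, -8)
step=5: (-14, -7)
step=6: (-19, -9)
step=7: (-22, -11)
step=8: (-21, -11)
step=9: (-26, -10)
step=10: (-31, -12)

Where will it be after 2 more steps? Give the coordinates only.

The moves between consecutive positions are (-5, +1), (-5, -2), (-3, -2), (+1, +0), (-5, +1), (-5, -2), (-3, -2), (+1, +0), (-5, +1), (-5, -2); they repeat the 4-cycle [(-5, +1), (-5, -2), (-3, -2), (+1, +0)].
step 11: apply (-3, -2) → (-34, -14)
step 12: apply (+1, +0) → (-33, -14)

(-33, -14)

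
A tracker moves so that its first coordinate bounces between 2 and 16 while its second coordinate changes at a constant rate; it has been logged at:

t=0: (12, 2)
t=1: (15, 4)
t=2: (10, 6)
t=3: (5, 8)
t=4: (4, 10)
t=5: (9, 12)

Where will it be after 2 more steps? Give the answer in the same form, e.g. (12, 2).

(13, 16)

The first coordinate reflects between 2 and 16, moving 5 per step.
  step 6: 9 → 14
  step 7: 14 → 13
The second coordinate changes by +2 each step: at step 7 it is 16.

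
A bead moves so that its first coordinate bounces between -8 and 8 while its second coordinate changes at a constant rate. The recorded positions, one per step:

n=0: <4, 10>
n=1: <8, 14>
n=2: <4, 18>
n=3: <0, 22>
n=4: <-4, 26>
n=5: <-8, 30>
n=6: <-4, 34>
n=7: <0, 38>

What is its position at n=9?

<8, 46>

The first coordinate travels 4 per step and bounces off the walls at -8 and 8.
  step 8: 0 → 4
  step 9: 4 → 8
The second coordinate changes by +4 each step: at step 9 it is 46.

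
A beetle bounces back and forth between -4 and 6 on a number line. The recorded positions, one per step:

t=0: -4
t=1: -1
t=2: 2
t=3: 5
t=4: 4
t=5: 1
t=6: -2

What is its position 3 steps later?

The value reflects between -4 and 6, moving 3 per step.
  step 7: -2 → -3
  step 8: -3 → 0
  step 9: 0 → 3

3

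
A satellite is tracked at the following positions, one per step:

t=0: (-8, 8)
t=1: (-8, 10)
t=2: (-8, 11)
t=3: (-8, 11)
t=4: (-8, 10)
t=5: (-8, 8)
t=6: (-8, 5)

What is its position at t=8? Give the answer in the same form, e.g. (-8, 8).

Taking differences between consecutive positions: (+0, +2), (+0, +1), (+0, +0), (+0, -1), (+0, -2), (+0, -3). These grow by (+0, -1) each step.
step 7: (-8, 5) + (+0, -4) → (-8, 1)
step 8: (-8, 1) + (+0, -5) → (-8, -4)

(-8, -4)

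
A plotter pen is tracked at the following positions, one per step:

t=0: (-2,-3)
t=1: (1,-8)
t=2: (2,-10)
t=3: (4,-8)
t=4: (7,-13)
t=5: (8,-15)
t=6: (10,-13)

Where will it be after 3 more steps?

Differencing gives (+3,-5), (+1,-2), (+2,+2), (+3,-5), (+1,-2), (+2,+2). This is the pattern (+3,-5), (+1,-2), (+2,+2) repeated.
step 7: apply (+3,-5) → (13,-18)
step 8: apply (+1,-2) → (14,-20)
step 9: apply (+2,+2) → (16,-18)

(16,-18)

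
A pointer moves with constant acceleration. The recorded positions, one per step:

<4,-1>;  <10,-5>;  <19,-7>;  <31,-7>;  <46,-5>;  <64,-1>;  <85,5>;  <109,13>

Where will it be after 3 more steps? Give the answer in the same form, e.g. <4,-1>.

<199,49>

First differences are <+6,-4>, <+9,-2>, <+12,+0>, <+15,+2>, <+18,+4>, <+21,+6>, <+24,+8>; their common second difference is <+3,+2> (constant acceleration).
step 8: <109,13> + <+27,+10> → <136,23>
step 9: <136,23> + <+30,+12> → <166,35>
step 10: <166,35> + <+33,+14> → <199,49>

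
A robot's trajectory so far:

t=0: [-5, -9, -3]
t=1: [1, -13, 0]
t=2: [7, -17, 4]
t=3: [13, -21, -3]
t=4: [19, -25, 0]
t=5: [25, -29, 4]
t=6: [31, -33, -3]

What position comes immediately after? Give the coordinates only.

[37, -37, 0]

First: linear, +6 per step → 37 at step 7.
Second: linear, -4 per step → -37 at step 7.
Third: cycles through -3, 0, 4 every 3 steps. Step 7 lands at position 1 of the cycle → 0.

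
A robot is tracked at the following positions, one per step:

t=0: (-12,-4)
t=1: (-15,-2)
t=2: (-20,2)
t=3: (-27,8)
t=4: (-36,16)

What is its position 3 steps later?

(-75,52)

Successive displacements: (-3,+2), (-5,+4), (-7,+6), (-9,+8) — each changes by (-2,+2).
step 5: (-36,16) + (-11,+10) → (-47,26)
step 6: (-47,26) + (-13,+12) → (-60,38)
step 7: (-60,38) + (-15,+14) → (-75,52)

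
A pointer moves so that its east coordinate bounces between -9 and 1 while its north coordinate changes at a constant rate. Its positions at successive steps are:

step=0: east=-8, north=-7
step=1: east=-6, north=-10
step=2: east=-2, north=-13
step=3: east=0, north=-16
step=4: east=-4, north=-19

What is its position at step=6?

The east coordinate reflects between -9 and 1, moving 4 per step.
  step 5: -4 → -8
  step 6: -8 → -6
The north coordinate changes by -3 each step: at step 6 it is -25.

east=-6, north=-25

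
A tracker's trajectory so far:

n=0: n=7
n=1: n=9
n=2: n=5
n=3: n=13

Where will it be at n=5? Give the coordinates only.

n=29

The jumps are +2, -4, +8 — a geometric progression with ratio -2.
step 4: 13 − 16 → n=-3
step 5: -3 + 32 → n=29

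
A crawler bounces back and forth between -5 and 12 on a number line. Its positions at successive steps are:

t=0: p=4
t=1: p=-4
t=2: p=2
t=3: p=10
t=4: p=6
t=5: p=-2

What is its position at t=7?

The value reflects between -5 and 12, moving 8 per step.
  step 6: -2 → 0
  step 7: 0 → 8

p=8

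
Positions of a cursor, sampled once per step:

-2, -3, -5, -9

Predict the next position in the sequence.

-17

The jumps are -1, -2, -4 — a geometric progression with ratio 2.
step 4: -9 − 8 → -17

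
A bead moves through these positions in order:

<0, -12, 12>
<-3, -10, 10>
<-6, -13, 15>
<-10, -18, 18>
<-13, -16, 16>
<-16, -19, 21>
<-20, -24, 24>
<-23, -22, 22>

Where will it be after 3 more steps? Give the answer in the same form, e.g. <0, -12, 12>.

<-33, -28, 28>

The moves between consecutive positions are <-3, +2, -2>, <-3, -3, +5>, <-4, -5, +3>, <-3, +2, -2>, <-3, -3, +5>, <-4, -5, +3>, <-3, +2, -2>; they repeat the 3-cycle [<-3, +2, -2>, <-3, -3, +5>, <-4, -5, +3>].
step 8: apply <-3, -3, +5> → <-26, -25, 27>
step 9: apply <-4, -5, +3> → <-30, -30, 30>
step 10: apply <-3, +2, -2> → <-33, -28, 28>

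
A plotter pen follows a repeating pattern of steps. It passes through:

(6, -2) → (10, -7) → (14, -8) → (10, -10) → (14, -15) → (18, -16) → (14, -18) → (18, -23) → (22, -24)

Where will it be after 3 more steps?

(26, -32)

The moves between consecutive positions are (+4, -5), (+4, -1), (-4, -2), (+4, -5), (+4, -1), (-4, -2), (+4, -5), (+4, -1); they repeat the 3-cycle [(+4, -5), (+4, -1), (-4, -2)].
step 9: apply (-4, -2) → (18, -26)
step 10: apply (+4, -5) → (22, -31)
step 11: apply (+4, -1) → (26, -32)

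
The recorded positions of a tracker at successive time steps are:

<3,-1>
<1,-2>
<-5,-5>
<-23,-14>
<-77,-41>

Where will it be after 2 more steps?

<-725,-365>

Step-to-step displacements: <-2,-1>, <-6,-3>, <-18,-9>, <-54,-27>; each is 3× the previous.
step 5: <-77,-41> + <-162,-81> → <-239,-122>
step 6: <-239,-122> + <-486,-243> → <-725,-365>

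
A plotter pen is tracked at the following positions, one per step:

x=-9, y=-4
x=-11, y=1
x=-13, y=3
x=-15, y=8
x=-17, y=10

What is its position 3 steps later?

Differencing gives (-2, +5), (-2, +2), (-2, +5), (-2, +2). This is the pattern (-2, +5), (-2, +2) repeated.
step 5: apply (-2, +5) → x=-19, y=15
step 6: apply (-2, +2) → x=-21, y=17
step 7: apply (-2, +5) → x=-23, y=22

x=-23, y=22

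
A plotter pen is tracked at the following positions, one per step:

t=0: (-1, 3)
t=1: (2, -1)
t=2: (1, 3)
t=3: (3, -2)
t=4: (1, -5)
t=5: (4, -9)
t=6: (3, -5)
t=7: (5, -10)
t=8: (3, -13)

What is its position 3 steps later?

(7, -18)

The moves between consecutive positions are (+3, -4), (-1, +4), (+2, -5), (-2, -3), (+3, -4), (-1, +4), (+2, -5), (-2, -3); they repeat the 4-cycle [(+3, -4), (-1, +4), (+2, -5), (-2, -3)].
step 9: apply (+3, -4) → (6, -17)
step 10: apply (-1, +4) → (5, -13)
step 11: apply (+2, -5) → (7, -18)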